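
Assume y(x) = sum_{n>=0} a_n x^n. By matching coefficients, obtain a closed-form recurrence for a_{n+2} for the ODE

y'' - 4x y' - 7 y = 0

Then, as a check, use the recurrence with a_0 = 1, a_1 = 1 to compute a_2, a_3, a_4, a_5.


Substitute y = sum_n a_n x^n.
y''(x) has coefficient (n+2)(n+1) a_{n+2} at x^n;
-4 x y'(x) has coefficient -4 n a_n at x^n (shift);
-7 y(x) has coefficient -7 a_n at x^n.
Matching x^n: (n+2)(n+1) a_{n+2} + (-4n - 7) a_n = 0.
Thus a_{n+2} = (4n + 7) / ((n+1)(n+2)) * a_n.

Check with a_0 = 1, a_1 = 1 (apply the recurrence for n = 0, 1, 2, 3): a_0 = 1, a_1 = 1, a_2 = 7/2, a_3 = 11/6, a_4 = 35/8, a_5 = 209/120.

a_(n+2) = (4n + 7) / ((n+1)(n+2)) * a_n; check: a_0 = 1, a_1 = 1, a_2 = 7/2, a_3 = 11/6, a_4 = 35/8, a_5 = 209/120


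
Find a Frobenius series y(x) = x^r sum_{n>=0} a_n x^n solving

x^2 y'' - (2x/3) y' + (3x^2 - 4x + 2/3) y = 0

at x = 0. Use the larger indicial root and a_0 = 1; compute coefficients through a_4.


Write in Frobenius form y'' + (p(x)/x) y' + (q(x)/x^2) y = 0:
  p(x) = -2/3,  q(x) = 3x^2 - 4x + 2/3.
Indicial equation: r(r-1) + (-2/3) r + (2/3) = 0 -> roots r_1 = 1, r_2 = 2/3.
Take r = r_1 = 1. Let y(x) = x^r sum_{n>=0} a_n x^n with a_0 = 1.
Substitute y = x^r sum a_n x^n and match x^{r+n}. The recurrence is
  D(n) a_n - 4 a_{n-1} + 3 a_{n-2} = 0,  where D(n) = (r+n)(r+n-1) + (-2/3)(r+n) + (2/3).
  a_n = [4 a_{n-1} - 3 a_{n-2}] / D(n).
Since the indicial polynomial factors as (r - r_1)(r - r_2), D(n) = (r_1 + n - r_1)(r_1 + n - r_2) = n(n + 1/3).
Evaluating step by step (a_0 = 1):
  n = 1: D(1) = 1(1 + 1/3) = 4/3; numerator = 4(1) = 4; a_1 = (4)/(4/3) = 3
  n = 2: D(2) = 2(2 + 1/3) = 14/3; numerator = 4(3) - 3(1) = 9; a_2 = (9)/(14/3) = 27/14
  n = 3: D(3) = 3(3 + 1/3) = 10; numerator = 4(27/14) - 3(3) = -9/7; a_3 = (-9/7)/(10) = -9/70
  n = 4: D(4) = 4(4 + 1/3) = 52/3; numerator = 4(-9/70) - 3(27/14) = -63/10; a_4 = (-63/10)/(52/3) = -189/520

r = 1; a_0 = 1; a_1 = 3; a_2 = 27/14; a_3 = -9/70; a_4 = -189/520


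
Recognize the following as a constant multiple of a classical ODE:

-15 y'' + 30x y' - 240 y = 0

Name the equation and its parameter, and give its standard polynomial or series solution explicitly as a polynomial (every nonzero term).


All three coefficients share the factor -15; dividing through by -15 gives  y'' - 2x y' + 16 y = 0.
This matches the Hermite equation y'' - 2x y' + 2n y = 0 with 2n = 16, so n = 8; the polynomial solution is H_8(x).
With y = sum_k a_k x^k, matching x^k gives (k+2)(k+1) a_{k+2} = 2(k - n) a_k = 2(k - 8) a_k. The right side vanishes at k = 8, so the series with the parity of 8 terminates at degree 8.
Standard normalization: leading coefficient of H_n is 2^n, so a_8 = 2^8 = 256. Work downward with a_k = (k+1)(k+2) a_{k+2} / (2(k - n)):
  a_6 = (7)(8)(256) / (2(6 - 8)) = 14336/(-4) = -3584
  a_4 = (5)(6)(-3584) / (2(4 - 8)) = -107520/(-8) = 13440
  a_2 = (3)(4)(13440) / (2(2 - 8)) = 161280/(-12) = -13440
  a_0 = (1)(2)(-13440) / (2(0 - 8)) = -26880/(-16) = 1680
Hence H_8(x) = 256 x^8 - 3584 x^6 + 13440 x^4 - 13440 x^2 + 1680.

H_8(x); series = 256 x^8 - 3584 x^6 + 13440 x^4 - 13440 x^2 + 1680


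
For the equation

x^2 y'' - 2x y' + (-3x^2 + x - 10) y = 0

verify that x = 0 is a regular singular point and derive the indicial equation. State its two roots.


Divide by x^2 to reach normal form y'' + P_1(x) y' + P_2(x) y = 0 with P_1(x) = -2/x and P_2(x) = -3 + 1/x - 10/x^2.
x = 0 is a singular point because the y'-coefficient -2/x has a pole at x = 0 and the y-coefficient -3 + 1/x - 10/x^2 has a pole at x = 0.
It is a regular singular point because x P_1(x) = p(x) = -2 and x^2 P_2(x) = q(x) = -3x^2 + x - 10 are polynomials, hence analytic at x = 0.
p(0) = -2,  q(0) = -10.
Indicial equation: r(r-1) + p(0) r + q(0) = 0, i.e. r^2 + (p(0) - 1) r + q(0) = 0, i.e. r^2 - 3 r - 10 = 0.
Discriminant: (-3)^2 - 4(-10) = 49, so r = (3 ± 7)/2.
Solving: r_1 = 5, r_2 = -2.

indicial: r^2 - 3 r - 10 = 0; roots r_1 = 5, r_2 = -2


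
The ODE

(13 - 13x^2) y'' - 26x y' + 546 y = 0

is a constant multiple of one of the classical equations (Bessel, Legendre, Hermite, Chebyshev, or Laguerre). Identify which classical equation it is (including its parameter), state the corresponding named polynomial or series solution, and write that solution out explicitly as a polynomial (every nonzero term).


All three coefficients share the factor 13; dividing through by 13 gives  (1 - x^2) y'' - 2x y' + 42 y = 0.
This matches the Legendre equation (1 - x^2) y'' - 2x y' + n(n+1) y = 0 (note the -2x y' term) with n(n+1) = 42, so n = 6; the polynomial solution is P_6(x).
With y = sum_k a_k x^k, matching x^k gives (k+2)(k+1) a_{k+2} = [k(k+1) - n(n+1)] a_k = (k - 6)(k + 7) a_k. The right side vanishes at k = 6, so the series with the parity of 6 terminates at degree 6.
Standard normalization (P_n(1) = 1): leading coefficient (2n)!/(2^n (n!)^2) = 479001600/(64*518400) = 231/16, so a_6 = 231/16. Work downward with a_k = (k+1)(k+2) a_{k+2} / ((k - 6)(k + 7)):
  a_4 = (5)(6)(231/16) / ((4 - 6)(4 + 7)) = (3465/8)/(-22) = -315/16
  a_2 = (3)(4)(-315/16) / ((2 - 6)(2 + 7)) = (-945/4)/(-36) = 105/16
  a_0 = (1)(2)(105/16) / ((0 - 6)(0 + 7)) = (105/8)/(-42) = -5/16
Hence P_6(x) = 231 x^6/16 - 315 x^4/16 + 105 x^2/16 - 5/16.

P_6(x); series = 231 x^6/16 - 315 x^4/16 + 105 x^2/16 - 5/16


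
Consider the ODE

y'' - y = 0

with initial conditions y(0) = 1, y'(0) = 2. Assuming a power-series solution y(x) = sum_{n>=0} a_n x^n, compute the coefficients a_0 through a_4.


Ansatz: y(x) = sum_{n>=0} a_n x^n, so y'(x) = sum_{n>=1} n a_n x^(n-1) and y''(x) = sum_{n>=2} n(n-1) a_n x^(n-2).
Substitute into P(x) y'' + Q(x) y' + R(x) y = 0 with P(x) = 1, Q(x) = 0, R(x) = -1, and match powers of x.
Initial conditions: a_0 = 1, a_1 = 2.
Setting the coefficient of each power of x to zero and solving order by order (substituting the coefficients already found):
  x^0: 2 a_2 - a_0 = 0  ->  2 a_2 = a_0 = 1  ->  a_2 = 1/2
  x^1: 6 a_3 - a_1 = 0  ->  6 a_3 = a_1 = 2  ->  a_3 = 1/3
  x^2: 12 a_4 - a_2 = 0  ->  12 a_4 = a_2 = 1/2  ->  a_4 = 1/24
Truncated series: y(x) = 1 + 2 x + (1/2) x^2 + (1/3) x^3 + (1/24) x^4 + O(x^5).

a_0 = 1; a_1 = 2; a_2 = 1/2; a_3 = 1/3; a_4 = 1/24


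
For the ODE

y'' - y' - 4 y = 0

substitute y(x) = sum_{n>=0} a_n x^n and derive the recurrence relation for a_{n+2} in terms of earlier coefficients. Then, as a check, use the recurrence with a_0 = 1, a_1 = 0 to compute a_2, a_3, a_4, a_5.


Substitute y = sum_n a_n x^n.
y''(x) has coefficient (n+2)(n+1) a_{n+2} at x^n;
-y'(x) has coefficient -(n+1) a_{n+1} at x^n;
-4 y(x) has coefficient -4 a_n at x^n.
Matching x^n: (n+2)(n+1) a_{n+2} - (n+1) a_{n+1} - 4 a_n = 0.
Thus a_{n+2} = [(n+1) a_{n+1} + 4 a_n] / ((n+1)(n+2)).

Check with a_0 = 1, a_1 = 0 (apply the recurrence for n = 0, 1, 2, 3): a_0 = 1, a_1 = 0, a_2 = 2, a_3 = 2/3, a_4 = 5/6, a_5 = 3/10.

a_(n+2) = [(n+1) a_(n+1) + 4 a_n] / ((n+1)(n+2)); check: a_0 = 1, a_1 = 0, a_2 = 2, a_3 = 2/3, a_4 = 5/6, a_5 = 3/10


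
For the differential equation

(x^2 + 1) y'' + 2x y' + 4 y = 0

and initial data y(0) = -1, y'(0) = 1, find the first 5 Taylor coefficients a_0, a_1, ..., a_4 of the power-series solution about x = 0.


Ansatz: y(x) = sum_{n>=0} a_n x^n, so y'(x) = sum_{n>=1} n a_n x^(n-1) and y''(x) = sum_{n>=2} n(n-1) a_n x^(n-2).
Substitute into P(x) y'' + Q(x) y' + R(x) y = 0 with P(x) = x^2 + 1, Q(x) = 2x, R(x) = 4, and match powers of x.
Initial conditions: a_0 = -1, a_1 = 1.
Setting the coefficient of each power of x to zero and solving order by order (substituting the coefficients already found):
  x^0: 2 a_2 + 4 a_0 = 0  ->  2 a_2 = -4 a_0 = 4  ->  a_2 = 2
  x^1: 6 a_3 + 6 a_1 = 0  ->  6 a_3 = -6 a_1 = -6  ->  a_3 = -1
  x^2: 12 a_4 + 10 a_2 = 0  ->  12 a_4 = -10 a_2 = -20  ->  a_4 = -5/3
Truncated series: y(x) = -1 + x + 2 x^2 - x^3 - (5/3) x^4 + O(x^5).

a_0 = -1; a_1 = 1; a_2 = 2; a_3 = -1; a_4 = -5/3


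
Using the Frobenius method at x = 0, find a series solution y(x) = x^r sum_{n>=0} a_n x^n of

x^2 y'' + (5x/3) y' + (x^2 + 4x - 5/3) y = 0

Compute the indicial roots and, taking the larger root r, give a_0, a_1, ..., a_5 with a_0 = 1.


Write in Frobenius form y'' + (p(x)/x) y' + (q(x)/x^2) y = 0:
  p(x) = 5/3,  q(x) = x^2 + 4x - 5/3.
Indicial equation: r(r-1) + (5/3) r + (-5/3) = 0 -> roots r_1 = 1, r_2 = -5/3.
Take r = r_1 = 1. Let y(x) = x^r sum_{n>=0} a_n x^n with a_0 = 1.
Substitute y = x^r sum a_n x^n and match x^{r+n}. The recurrence is
  D(n) a_n + 4 a_{n-1} + 1 a_{n-2} = 0,  where D(n) = (r+n)(r+n-1) + (5/3)(r+n) + (-5/3).
  a_n = [-4 a_{n-1} - 1 a_{n-2}] / D(n).
Since the indicial polynomial factors as (r - r_1)(r - r_2), D(n) = (r_1 + n - r_1)(r_1 + n - r_2) = n(n + 8/3).
Evaluating step by step (a_0 = 1):
  n = 1: D(1) = 1(1 + 8/3) = 11/3; numerator = -4(1) = -4; a_1 = (-4)/(11/3) = -12/11
  n = 2: D(2) = 2(2 + 8/3) = 28/3; numerator = -4(-12/11) - 1(1) = 37/11; a_2 = (37/11)/(28/3) = 111/308
  n = 3: D(3) = 3(3 + 8/3) = 17; numerator = -4(111/308) - 1(-12/11) = -27/77; a_3 = (-27/77)/(17) = -27/1309
  n = 4: D(4) = 4(4 + 8/3) = 80/3; numerator = -4(-27/1309) - 1(111/308) = -1455/5236; a_4 = (-1455/5236)/(80/3) = -873/83776
  n = 5: D(5) = 5(5 + 8/3) = 115/3; numerator = -4(-873/83776) - 1(-27/1309) = 1305/20944; a_5 = (1305/20944)/(115/3) = 783/481712

r = 1; a_0 = 1; a_1 = -12/11; a_2 = 111/308; a_3 = -27/1309; a_4 = -873/83776; a_5 = 783/481712


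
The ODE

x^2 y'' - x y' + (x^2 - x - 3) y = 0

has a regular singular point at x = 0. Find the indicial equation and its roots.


Divide by x^2 to reach normal form y'' + P_1(x) y' + P_2(x) y = 0 with P_1(x) = -1/x and P_2(x) = 1 - 1/x - 3/x^2.
x = 0 is a singular point because the y'-coefficient -1/x has a pole at x = 0 and the y-coefficient 1 - 1/x - 3/x^2 has a pole at x = 0.
It is a regular singular point because x P_1(x) = p(x) = -1 and x^2 P_2(x) = q(x) = x^2 - x - 3 are polynomials, hence analytic at x = 0.
p(0) = -1,  q(0) = -3.
Indicial equation: r(r-1) + p(0) r + q(0) = 0, i.e. r^2 + (p(0) - 1) r + q(0) = 0, i.e. r^2 - 2 r - 3 = 0.
Discriminant: (-2)^2 - 4(-3) = 16, so r = (2 ± 4)/2.
Solving: r_1 = 3, r_2 = -1.

indicial: r^2 - 2 r - 3 = 0; roots r_1 = 3, r_2 = -1


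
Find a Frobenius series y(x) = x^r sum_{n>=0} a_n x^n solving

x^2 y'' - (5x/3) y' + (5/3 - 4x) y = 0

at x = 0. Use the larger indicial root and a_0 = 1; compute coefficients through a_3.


Write in Frobenius form y'' + (p(x)/x) y' + (q(x)/x^2) y = 0:
  p(x) = -5/3,  q(x) = 5/3 - 4x.
Indicial equation: r(r-1) + (-5/3) r + (5/3) = 0 -> roots r_1 = 5/3, r_2 = 1.
Take r = r_1 = 5/3. Let y(x) = x^r sum_{n>=0} a_n x^n with a_0 = 1.
Substitute y = x^r sum a_n x^n and match x^{r+n}. The recurrence is
  D(n) a_n - 4 a_{n-1} = 0,  where D(n) = (r+n)(r+n-1) + (-5/3)(r+n) + (5/3).
  a_n = 4 / D(n) * a_{n-1}.
Since the indicial polynomial factors as (r - r_1)(r - r_2), D(n) = (r_1 + n - r_1)(r_1 + n - r_2) = n(n + 2/3).
Evaluating step by step (a_0 = 1):
  n = 1: D(1) = 1(1 + 2/3) = 5/3; numerator = 4(1) = 4; a_1 = (4)/(5/3) = 12/5
  n = 2: D(2) = 2(2 + 2/3) = 16/3; numerator = 4(12/5) = 48/5; a_2 = (48/5)/(16/3) = 9/5
  n = 3: D(3) = 3(3 + 2/3) = 11; numerator = 4(9/5) = 36/5; a_3 = (36/5)/(11) = 36/55

r = 5/3; a_0 = 1; a_1 = 12/5; a_2 = 9/5; a_3 = 36/55


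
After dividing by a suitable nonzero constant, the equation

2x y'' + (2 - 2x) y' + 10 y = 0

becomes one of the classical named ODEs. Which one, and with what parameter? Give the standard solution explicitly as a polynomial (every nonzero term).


All three coefficients share the factor 2; dividing through by 2 gives  x y'' + (1 - x) y' + 5 y = 0.
This matches the Laguerre equation x y'' + (1 - x) y' + n y = 0 with n = 5; the polynomial solution is L_5(x).
With y = sum_k a_k x^k, matching x^k gives (k+1)k a_{k+1} + (k+1) a_{k+1} - k a_k + n a_k = 0, i.e. (k+1)^2 a_{k+1} = (k - n) a_k = (k - 5) a_k. The right side vanishes at k = 5, so the series terminates at degree 5.
Standard normalization L_n(0) = 1 gives a_0 = 1. Work upward with a_{k+1} = (k - 5) a_k / (k+1)^2:
  a_1 = (0 - 5)(1) / 1^2 = -5/1 = -5
  a_2 = (1 - 5)(-5) / 2^2 = 20/4 = 5
  a_3 = (2 - 5)(5) / 3^2 = -15/9 = -5/3
  a_4 = (3 - 5)(-5/3) / 4^2 = (10/3)/16 = 5/24
  a_5 = (4 - 5)(5/24) / 5^2 = (-5/24)/25 = -1/120
Hence L_5(x) = -x^5/120 + 5 x^4/24 - 5 x^3/3 + 5 x^2 - 5 x + 1.

L_5(x); series = -x^5/120 + 5 x^4/24 - 5 x^3/3 + 5 x^2 - 5 x + 1


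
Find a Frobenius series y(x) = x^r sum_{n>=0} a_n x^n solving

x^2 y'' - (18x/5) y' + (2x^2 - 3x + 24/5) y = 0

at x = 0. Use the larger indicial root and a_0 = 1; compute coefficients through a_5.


Write in Frobenius form y'' + (p(x)/x) y' + (q(x)/x^2) y = 0:
  p(x) = -18/5,  q(x) = 2x^2 - 3x + 24/5.
Indicial equation: r(r-1) + (-18/5) r + (24/5) = 0 -> roots r_1 = 3, r_2 = 8/5.
Take r = r_1 = 3. Let y(x) = x^r sum_{n>=0} a_n x^n with a_0 = 1.
Substitute y = x^r sum a_n x^n and match x^{r+n}. The recurrence is
  D(n) a_n - 3 a_{n-1} + 2 a_{n-2} = 0,  where D(n) = (r+n)(r+n-1) + (-18/5)(r+n) + (24/5).
  a_n = [3 a_{n-1} - 2 a_{n-2}] / D(n).
Since the indicial polynomial factors as (r - r_1)(r - r_2), D(n) = (r_1 + n - r_1)(r_1 + n - r_2) = n(n + 7/5).
Evaluating step by step (a_0 = 1):
  n = 1: D(1) = 1(1 + 7/5) = 12/5; numerator = 3(1) = 3; a_1 = (3)/(12/5) = 5/4
  n = 2: D(2) = 2(2 + 7/5) = 34/5; numerator = 3(5/4) - 2(1) = 7/4; a_2 = (7/4)/(34/5) = 35/136
  n = 3: D(3) = 3(3 + 7/5) = 66/5; numerator = 3(35/136) - 2(5/4) = -235/136; a_3 = (-235/136)/(66/5) = -1175/8976
  n = 4: D(4) = 4(4 + 7/5) = 108/5; numerator = 3(-1175/8976) - 2(35/136) = -2715/2992; a_4 = (-2715/2992)/(108/5) = -4525/107712
  n = 5: D(5) = 5(5 + 7/5) = 32; numerator = 3(-4525/107712) - 2(-1175/8976) = 1625/11968; a_5 = (1625/11968)/(32) = 1625/382976

r = 3; a_0 = 1; a_1 = 5/4; a_2 = 35/136; a_3 = -1175/8976; a_4 = -4525/107712; a_5 = 1625/382976


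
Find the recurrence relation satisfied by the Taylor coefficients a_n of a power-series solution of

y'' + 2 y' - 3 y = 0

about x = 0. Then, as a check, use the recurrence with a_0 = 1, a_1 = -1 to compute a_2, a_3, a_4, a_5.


Substitute y = sum_n a_n x^n.
y''(x) has coefficient (n+2)(n+1) a_{n+2} at x^n;
2 y'(x) has coefficient 2 (n+1) a_{n+1} at x^n;
-3 y(x) has coefficient -3 a_n at x^n.
Matching x^n: (n+2)(n+1) a_{n+2} + 2 (n+1) a_{n+1} - 3 a_n = 0.
Thus a_{n+2} = [-2 (n+1) a_{n+1} + 3 a_n] / ((n+1)(n+2)).

Check with a_0 = 1, a_1 = -1 (apply the recurrence for n = 0, 1, 2, 3): a_0 = 1, a_1 = -1, a_2 = 5/2, a_3 = -13/6, a_4 = 41/24, a_5 = -121/120.

a_(n+2) = [-2 (n+1) a_(n+1) + 3 a_n] / ((n+1)(n+2)); check: a_0 = 1, a_1 = -1, a_2 = 5/2, a_3 = -13/6, a_4 = 41/24, a_5 = -121/120


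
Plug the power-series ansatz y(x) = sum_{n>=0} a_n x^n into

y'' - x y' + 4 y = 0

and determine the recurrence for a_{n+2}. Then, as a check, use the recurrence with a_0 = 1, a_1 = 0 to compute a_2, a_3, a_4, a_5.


Substitute y = sum_n a_n x^n.
y''(x) has coefficient (n+2)(n+1) a_{n+2} at x^n;
-x y'(x) has coefficient -n a_n at x^n (shift);
4 y(x) has coefficient 4 a_n at x^n.
Matching x^n: (n+2)(n+1) a_{n+2} + (-n + 4) a_n = 0.
Thus a_{n+2} = (n - 4) / ((n+1)(n+2)) * a_n.

Check with a_0 = 1, a_1 = 0 (apply the recurrence for n = 0, 1, 2, 3): a_0 = 1, a_1 = 0, a_2 = -2, a_3 = 0, a_4 = 1/3, a_5 = 0.

a_(n+2) = (n - 4) / ((n+1)(n+2)) * a_n; check: a_0 = 1, a_1 = 0, a_2 = -2, a_3 = 0, a_4 = 1/3, a_5 = 0


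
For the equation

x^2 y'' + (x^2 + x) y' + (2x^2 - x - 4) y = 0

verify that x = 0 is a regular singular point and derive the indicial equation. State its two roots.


Divide by x^2 to reach normal form y'' + P_1(x) y' + P_2(x) y = 0 with P_1(x) = 1 + 1/x and P_2(x) = 2 - 1/x - 4/x^2.
x = 0 is a singular point because the y'-coefficient 1 + 1/x has a pole at x = 0 and the y-coefficient 2 - 1/x - 4/x^2 has a pole at x = 0.
It is a regular singular point because x P_1(x) = p(x) = x + 1 and x^2 P_2(x) = q(x) = 2x^2 - x - 4 are polynomials, hence analytic at x = 0.
p(0) = 1,  q(0) = -4.
Indicial equation: r(r-1) + p(0) r + q(0) = 0, i.e. r^2 + (p(0) - 1) r + q(0) = 0, i.e. r^2 - 4 = 0.
Discriminant: (0)^2 - 4(-4) = 16, so r = (0 ± 4)/2.
Solving: r_1 = 2, r_2 = -2.

indicial: r^2 - 4 = 0; roots r_1 = 2, r_2 = -2


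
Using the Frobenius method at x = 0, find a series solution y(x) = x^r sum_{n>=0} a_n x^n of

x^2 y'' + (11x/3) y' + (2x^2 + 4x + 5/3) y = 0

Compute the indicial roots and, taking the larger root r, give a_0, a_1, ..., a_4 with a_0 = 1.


Write in Frobenius form y'' + (p(x)/x) y' + (q(x)/x^2) y = 0:
  p(x) = 11/3,  q(x) = 2x^2 + 4x + 5/3.
Indicial equation: r(r-1) + (11/3) r + (5/3) = 0 -> roots r_1 = -1, r_2 = -5/3.
Take r = r_1 = -1. Let y(x) = x^r sum_{n>=0} a_n x^n with a_0 = 1.
Substitute y = x^r sum a_n x^n and match x^{r+n}. The recurrence is
  D(n) a_n + 4 a_{n-1} + 2 a_{n-2} = 0,  where D(n) = (r+n)(r+n-1) + (11/3)(r+n) + (5/3).
  a_n = [-4 a_{n-1} - 2 a_{n-2}] / D(n).
Since the indicial polynomial factors as (r - r_1)(r - r_2), D(n) = (r_1 + n - r_1)(r_1 + n - r_2) = n(n + 2/3).
Evaluating step by step (a_0 = 1):
  n = 1: D(1) = 1(1 + 2/3) = 5/3; numerator = -4(1) = -4; a_1 = (-4)/(5/3) = -12/5
  n = 2: D(2) = 2(2 + 2/3) = 16/3; numerator = -4(-12/5) - 2(1) = 38/5; a_2 = (38/5)/(16/3) = 57/40
  n = 3: D(3) = 3(3 + 2/3) = 11; numerator = -4(57/40) - 2(-12/5) = -9/10; a_3 = (-9/10)/(11) = -9/110
  n = 4: D(4) = 4(4 + 2/3) = 56/3; numerator = -4(-9/110) - 2(57/40) = -111/44; a_4 = (-111/44)/(56/3) = -333/2464

r = -1; a_0 = 1; a_1 = -12/5; a_2 = 57/40; a_3 = -9/110; a_4 = -333/2464


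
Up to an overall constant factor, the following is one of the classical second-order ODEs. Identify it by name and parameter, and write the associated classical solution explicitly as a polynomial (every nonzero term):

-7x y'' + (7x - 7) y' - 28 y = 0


All three coefficients share the factor -7; dividing through by -7 gives  x y'' + (1 - x) y' + 4 y = 0.
This matches the Laguerre equation x y'' + (1 - x) y' + n y = 0 with n = 4; the polynomial solution is L_4(x).
With y = sum_k a_k x^k, matching x^k gives (k+1)k a_{k+1} + (k+1) a_{k+1} - k a_k + n a_k = 0, i.e. (k+1)^2 a_{k+1} = (k - n) a_k = (k - 4) a_k. The right side vanishes at k = 4, so the series terminates at degree 4.
Standard normalization L_n(0) = 1 gives a_0 = 1. Work upward with a_{k+1} = (k - 4) a_k / (k+1)^2:
  a_1 = (0 - 4)(1) / 1^2 = -4/1 = -4
  a_2 = (1 - 4)(-4) / 2^2 = 12/4 = 3
  a_3 = (2 - 4)(3) / 3^2 = -6/9 = -2/3
  a_4 = (3 - 4)(-2/3) / 4^2 = (2/3)/16 = 1/24
Hence L_4(x) = x^4/24 - 2 x^3/3 + 3 x^2 - 4 x + 1.

L_4(x); series = x^4/24 - 2 x^3/3 + 3 x^2 - 4 x + 1


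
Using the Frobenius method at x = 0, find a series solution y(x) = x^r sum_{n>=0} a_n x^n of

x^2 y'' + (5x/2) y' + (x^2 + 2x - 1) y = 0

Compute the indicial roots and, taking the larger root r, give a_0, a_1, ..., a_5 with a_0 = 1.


Write in Frobenius form y'' + (p(x)/x) y' + (q(x)/x^2) y = 0:
  p(x) = 5/2,  q(x) = x^2 + 2x - 1.
Indicial equation: r(r-1) + (5/2) r + (-1) = 0 -> roots r_1 = 1/2, r_2 = -2.
Take r = r_1 = 1/2. Let y(x) = x^r sum_{n>=0} a_n x^n with a_0 = 1.
Substitute y = x^r sum a_n x^n and match x^{r+n}. The recurrence is
  D(n) a_n + 2 a_{n-1} + 1 a_{n-2} = 0,  where D(n) = (r+n)(r+n-1) + (5/2)(r+n) + (-1).
  a_n = [-2 a_{n-1} - 1 a_{n-2}] / D(n).
Since the indicial polynomial factors as (r - r_1)(r - r_2), D(n) = (r_1 + n - r_1)(r_1 + n - r_2) = n(n + 5/2).
Evaluating step by step (a_0 = 1):
  n = 1: D(1) = 1(1 + 5/2) = 7/2; numerator = -2(1) = -2; a_1 = (-2)/(7/2) = -4/7
  n = 2: D(2) = 2(2 + 5/2) = 9; numerator = -2(-4/7) - 1(1) = 1/7; a_2 = (1/7)/(9) = 1/63
  n = 3: D(3) = 3(3 + 5/2) = 33/2; numerator = -2(1/63) - 1(-4/7) = 34/63; a_3 = (34/63)/(33/2) = 68/2079
  n = 4: D(4) = 4(4 + 5/2) = 26; numerator = -2(68/2079) - 1(1/63) = -169/2079; a_4 = (-169/2079)/(26) = -13/4158
  n = 5: D(5) = 5(5 + 5/2) = 75/2; numerator = -2(-13/4158) - 1(68/2079) = -5/189; a_5 = (-5/189)/(75/2) = -2/2835

r = 1/2; a_0 = 1; a_1 = -4/7; a_2 = 1/63; a_3 = 68/2079; a_4 = -13/4158; a_5 = -2/2835


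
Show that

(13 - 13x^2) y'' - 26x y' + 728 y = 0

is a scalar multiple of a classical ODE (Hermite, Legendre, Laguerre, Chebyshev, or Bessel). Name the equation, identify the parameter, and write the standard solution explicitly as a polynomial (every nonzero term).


All three coefficients share the factor 13; dividing through by 13 gives  (1 - x^2) y'' - 2x y' + 56 y = 0.
This matches the Legendre equation (1 - x^2) y'' - 2x y' + n(n+1) y = 0 (note the -2x y' term) with n(n+1) = 56, so n = 7; the polynomial solution is P_7(x).
With y = sum_k a_k x^k, matching x^k gives (k+2)(k+1) a_{k+2} = [k(k+1) - n(n+1)] a_k = (k - 7)(k + 8) a_k. The right side vanishes at k = 7, so the series with the parity of 7 terminates at degree 7.
Standard normalization (P_n(1) = 1): leading coefficient (2n)!/(2^n (n!)^2) = 87178291200/(128*25401600) = 429/16, so a_7 = 429/16. Work downward with a_k = (k+1)(k+2) a_{k+2} / ((k - 7)(k + 8)):
  a_5 = (6)(7)(429/16) / ((5 - 7)(5 + 8)) = (9009/8)/(-26) = -693/16
  a_3 = (4)(5)(-693/16) / ((3 - 7)(3 + 8)) = (-3465/4)/(-44) = 315/16
  a_1 = (2)(3)(315/16) / ((1 - 7)(1 + 8)) = (945/8)/(-54) = -35/16
Hence P_7(x) = 429 x^7/16 - 693 x^5/16 + 315 x^3/16 - 35 x/16.

P_7(x); series = 429 x^7/16 - 693 x^5/16 + 315 x^3/16 - 35 x/16


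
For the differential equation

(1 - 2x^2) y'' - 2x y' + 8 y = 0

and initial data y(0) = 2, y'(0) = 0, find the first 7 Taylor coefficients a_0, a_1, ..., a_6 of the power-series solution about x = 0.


Ansatz: y(x) = sum_{n>=0} a_n x^n, so y'(x) = sum_{n>=1} n a_n x^(n-1) and y''(x) = sum_{n>=2} n(n-1) a_n x^(n-2).
Substitute into P(x) y'' + Q(x) y' + R(x) y = 0 with P(x) = 1 - 2x^2, Q(x) = -2x, R(x) = 8, and match powers of x.
Initial conditions: a_0 = 2, a_1 = 0.
Setting the coefficient of each power of x to zero and solving order by order (substituting the coefficients already found):
  x^0: 2 a_2 + 8 a_0 = 0  ->  2 a_2 = -8 a_0 = -16  ->  a_2 = -8
  x^1: 6 a_3 + 6 a_1 = 0  ->  6 a_3 = -6 a_1 = 0  ->  a_3 = 0
  x^2: 12 a_4 = 0  ->  a_4 = 0
  x^3: 20 a_5 - 10 a_3 = 0  ->  20 a_5 = 10 a_3 = 0  ->  a_5 = 0
  x^4: 30 a_6 - 24 a_4 = 0  ->  30 a_6 = 24 a_4 = 0  ->  a_6 = 0
Truncated series: y(x) = 2 - 8 x^2 + O(x^7).

a_0 = 2; a_1 = 0; a_2 = -8; a_3 = 0; a_4 = 0; a_5 = 0; a_6 = 0


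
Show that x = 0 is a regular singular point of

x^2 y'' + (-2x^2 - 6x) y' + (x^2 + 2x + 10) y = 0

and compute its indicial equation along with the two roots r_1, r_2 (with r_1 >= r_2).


Divide by x^2 to reach normal form y'' + P_1(x) y' + P_2(x) y = 0 with P_1(x) = -2 - 6/x and P_2(x) = 1 + 2/x + 10/x^2.
x = 0 is a singular point because the y'-coefficient -2 - 6/x has a pole at x = 0 and the y-coefficient 1 + 2/x + 10/x^2 has a pole at x = 0.
It is a regular singular point because x P_1(x) = p(x) = -2x - 6 and x^2 P_2(x) = q(x) = x^2 + 2x + 10 are polynomials, hence analytic at x = 0.
p(0) = -6,  q(0) = 10.
Indicial equation: r(r-1) + p(0) r + q(0) = 0, i.e. r^2 + (p(0) - 1) r + q(0) = 0, i.e. r^2 - 7 r + 10 = 0.
Discriminant: (-7)^2 - 4(10) = 9, so r = (7 ± 3)/2.
Solving: r_1 = 5, r_2 = 2.

indicial: r^2 - 7 r + 10 = 0; roots r_1 = 5, r_2 = 2


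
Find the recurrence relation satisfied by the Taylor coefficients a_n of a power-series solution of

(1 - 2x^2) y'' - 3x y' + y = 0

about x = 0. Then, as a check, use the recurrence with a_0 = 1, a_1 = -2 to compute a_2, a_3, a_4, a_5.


Substitute y = sum_n a_n x^n.
(1 - 2 x^2) y'' contributes (n+2)(n+1) a_{n+2} - 2 n(n-1) a_n at x^n.
-3 x y'(x) contributes -3 n a_n at x^n.
y(x) contributes 1 a_n at x^n.
Matching x^n: (n+2)(n+1) a_{n+2} + (-2 n(n-1) - 3 n + 1) a_n = 0.
Thus a_{n+2} = (2 n(n-1) + 3 n - 1) / ((n+1)(n+2)) * a_n.

Check with a_0 = 1, a_1 = -2 (apply the recurrence for n = 0, 1, 2, 3): a_0 = 1, a_1 = -2, a_2 = -1/2, a_3 = -2/3, a_4 = -3/8, a_5 = -2/3.

a_(n+2) = (2 n(n-1) + 3 n - 1) / ((n+1)(n+2)) * a_n; check: a_0 = 1, a_1 = -2, a_2 = -1/2, a_3 = -2/3, a_4 = -3/8, a_5 = -2/3


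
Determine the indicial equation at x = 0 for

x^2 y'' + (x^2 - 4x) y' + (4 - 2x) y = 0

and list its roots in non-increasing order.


Divide by x^2 to reach normal form y'' + P_1(x) y' + P_2(x) y = 0 with P_1(x) = 1 - 4/x and P_2(x) = -2/x + 4/x^2.
x = 0 is a singular point because the y'-coefficient 1 - 4/x has a pole at x = 0 and the y-coefficient -2/x + 4/x^2 has a pole at x = 0.
It is a regular singular point because x P_1(x) = p(x) = x - 4 and x^2 P_2(x) = q(x) = 4 - 2x are polynomials, hence analytic at x = 0.
p(0) = -4,  q(0) = 4.
Indicial equation: r(r-1) + p(0) r + q(0) = 0, i.e. r^2 + (p(0) - 1) r + q(0) = 0, i.e. r^2 - 5 r + 4 = 0.
Discriminant: (-5)^2 - 4(4) = 9, so r = (5 ± 3)/2.
Solving: r_1 = 4, r_2 = 1.

indicial: r^2 - 5 r + 4 = 0; roots r_1 = 4, r_2 = 1


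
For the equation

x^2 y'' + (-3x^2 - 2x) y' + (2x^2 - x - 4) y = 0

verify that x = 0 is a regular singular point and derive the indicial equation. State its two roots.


Divide by x^2 to reach normal form y'' + P_1(x) y' + P_2(x) y = 0 with P_1(x) = -3 - 2/x and P_2(x) = 2 - 1/x - 4/x^2.
x = 0 is a singular point because the y'-coefficient -3 - 2/x has a pole at x = 0 and the y-coefficient 2 - 1/x - 4/x^2 has a pole at x = 0.
It is a regular singular point because x P_1(x) = p(x) = -3x - 2 and x^2 P_2(x) = q(x) = 2x^2 - x - 4 are polynomials, hence analytic at x = 0.
p(0) = -2,  q(0) = -4.
Indicial equation: r(r-1) + p(0) r + q(0) = 0, i.e. r^2 + (p(0) - 1) r + q(0) = 0, i.e. r^2 - 3 r - 4 = 0.
Discriminant: (-3)^2 - 4(-4) = 25, so r = (3 ± 5)/2.
Solving: r_1 = 4, r_2 = -1.

indicial: r^2 - 3 r - 4 = 0; roots r_1 = 4, r_2 = -1


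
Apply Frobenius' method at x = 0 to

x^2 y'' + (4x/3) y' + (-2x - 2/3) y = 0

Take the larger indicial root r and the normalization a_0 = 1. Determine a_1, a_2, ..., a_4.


Write in Frobenius form y'' + (p(x)/x) y' + (q(x)/x^2) y = 0:
  p(x) = 4/3,  q(x) = -2x - 2/3.
Indicial equation: r(r-1) + (4/3) r + (-2/3) = 0 -> roots r_1 = 2/3, r_2 = -1.
Take r = r_1 = 2/3. Let y(x) = x^r sum_{n>=0} a_n x^n with a_0 = 1.
Substitute y = x^r sum a_n x^n and match x^{r+n}. The recurrence is
  D(n) a_n - 2 a_{n-1} = 0,  where D(n) = (r+n)(r+n-1) + (4/3)(r+n) + (-2/3).
  a_n = 2 / D(n) * a_{n-1}.
Since the indicial polynomial factors as (r - r_1)(r - r_2), D(n) = (r_1 + n - r_1)(r_1 + n - r_2) = n(n + 5/3).
Evaluating step by step (a_0 = 1):
  n = 1: D(1) = 1(1 + 5/3) = 8/3; numerator = 2(1) = 2; a_1 = (2)/(8/3) = 3/4
  n = 2: D(2) = 2(2 + 5/3) = 22/3; numerator = 2(3/4) = 3/2; a_2 = (3/2)/(22/3) = 9/44
  n = 3: D(3) = 3(3 + 5/3) = 14; numerator = 2(9/44) = 9/22; a_3 = (9/22)/(14) = 9/308
  n = 4: D(4) = 4(4 + 5/3) = 68/3; numerator = 2(9/308) = 9/154; a_4 = (9/154)/(68/3) = 27/10472

r = 2/3; a_0 = 1; a_1 = 3/4; a_2 = 9/44; a_3 = 9/308; a_4 = 27/10472


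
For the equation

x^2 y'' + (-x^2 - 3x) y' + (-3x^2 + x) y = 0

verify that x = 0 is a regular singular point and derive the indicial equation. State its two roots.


Divide by x^2 to reach normal form y'' + P_1(x) y' + P_2(x) y = 0 with P_1(x) = -1 - 3/x and P_2(x) = -3 + 1/x.
x = 0 is a singular point because the y'-coefficient -1 - 3/x has a pole at x = 0 and the y-coefficient -3 + 1/x has a pole at x = 0.
It is a regular singular point because x P_1(x) = p(x) = -x - 3 and x^2 P_2(x) = q(x) = -3x^2 + x are polynomials, hence analytic at x = 0.
p(0) = -3,  q(0) = 0.
Indicial equation: r(r-1) + p(0) r + q(0) = 0, i.e. r^2 + (p(0) - 1) r + q(0) = 0, i.e. r^2 - 4 r = 0.
Discriminant: (-4)^2 - 4(0) = 16, so r = (4 ± 4)/2.
Solving: r_1 = 4, r_2 = 0.

indicial: r^2 - 4 r = 0; roots r_1 = 4, r_2 = 0


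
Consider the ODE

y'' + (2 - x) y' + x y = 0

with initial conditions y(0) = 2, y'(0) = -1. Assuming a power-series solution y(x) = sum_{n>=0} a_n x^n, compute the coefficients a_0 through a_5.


Ansatz: y(x) = sum_{n>=0} a_n x^n, so y'(x) = sum_{n>=1} n a_n x^(n-1) and y''(x) = sum_{n>=2} n(n-1) a_n x^(n-2).
Substitute into P(x) y'' + Q(x) y' + R(x) y = 0 with P(x) = 1, Q(x) = 2 - x, R(x) = x, and match powers of x.
Initial conditions: a_0 = 2, a_1 = -1.
Setting the coefficient of each power of x to zero and solving order by order (substituting the coefficients already found):
  x^0: 2 a_2 + 2 a_1 = 0  ->  2 a_2 = -2 a_1 = 2  ->  a_2 = 1
  x^1: 6 a_3 + 4 a_2 - a_1 + a_0 = 0  ->  6 a_3 = -4 a_2 + a_1 - a_0 = -7  ->  a_3 = -7/6
  x^2: 12 a_4 + 6 a_3 - 2 a_2 + a_1 = 0  ->  12 a_4 = -6 a_3 + 2 a_2 - a_1 = 10  ->  a_4 = 5/6
  x^3: 20 a_5 + 8 a_4 - 3 a_3 + a_2 = 0  ->  20 a_5 = -8 a_4 + 3 a_3 - a_2 = -67/6  ->  a_5 = -67/120
Truncated series: y(x) = 2 - x + x^2 - (7/6) x^3 + (5/6) x^4 - (67/120) x^5 + O(x^6).

a_0 = 2; a_1 = -1; a_2 = 1; a_3 = -7/6; a_4 = 5/6; a_5 = -67/120


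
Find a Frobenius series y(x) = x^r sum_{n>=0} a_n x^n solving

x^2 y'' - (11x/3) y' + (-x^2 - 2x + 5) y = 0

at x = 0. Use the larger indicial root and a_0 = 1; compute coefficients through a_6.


Write in Frobenius form y'' + (p(x)/x) y' + (q(x)/x^2) y = 0:
  p(x) = -11/3,  q(x) = -x^2 - 2x + 5.
Indicial equation: r(r-1) + (-11/3) r + (5) = 0 -> roots r_1 = 3, r_2 = 5/3.
Take r = r_1 = 3. Let y(x) = x^r sum_{n>=0} a_n x^n with a_0 = 1.
Substitute y = x^r sum a_n x^n and match x^{r+n}. The recurrence is
  D(n) a_n - 2 a_{n-1} - 1 a_{n-2} = 0,  where D(n) = (r+n)(r+n-1) + (-11/3)(r+n) + (5).
  a_n = [2 a_{n-1} + 1 a_{n-2}] / D(n).
Since the indicial polynomial factors as (r - r_1)(r - r_2), D(n) = (r_1 + n - r_1)(r_1 + n - r_2) = n(n + 4/3).
Evaluating step by step (a_0 = 1):
  n = 1: D(1) = 1(1 + 4/3) = 7/3; numerator = 2(1) = 2; a_1 = (2)/(7/3) = 6/7
  n = 2: D(2) = 2(2 + 4/3) = 20/3; numerator = 2(6/7) + 1(1) = 19/7; a_2 = (19/7)/(20/3) = 57/140
  n = 3: D(3) = 3(3 + 4/3) = 13; numerator = 2(57/140) + 1(6/7) = 117/70; a_3 = (117/70)/(13) = 9/70
  n = 4: D(4) = 4(4 + 4/3) = 64/3; numerator = 2(9/70) + 1(57/140) = 93/140; a_4 = (93/140)/(64/3) = 279/8960
  n = 5: D(5) = 5(5 + 4/3) = 95/3; numerator = 2(279/8960) + 1(9/70) = 171/896; a_5 = (171/896)/(95/3) = 27/4480
  n = 6: D(6) = 6(6 + 4/3) = 44; numerator = 2(27/4480) + 1(279/8960) = 387/8960; a_6 = (387/8960)/(44) = 387/394240

r = 3; a_0 = 1; a_1 = 6/7; a_2 = 57/140; a_3 = 9/70; a_4 = 279/8960; a_5 = 27/4480; a_6 = 387/394240


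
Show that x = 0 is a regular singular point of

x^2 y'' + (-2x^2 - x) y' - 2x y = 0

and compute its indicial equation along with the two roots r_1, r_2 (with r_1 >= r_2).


Divide by x^2 to reach normal form y'' + P_1(x) y' + P_2(x) y = 0 with P_1(x) = -2 - 1/x and P_2(x) = -2/x.
x = 0 is a singular point because the y'-coefficient -2 - 1/x has a pole at x = 0 and the y-coefficient -2/x has a pole at x = 0.
It is a regular singular point because x P_1(x) = p(x) = -2x - 1 and x^2 P_2(x) = q(x) = -2x are polynomials, hence analytic at x = 0.
p(0) = -1,  q(0) = 0.
Indicial equation: r(r-1) + p(0) r + q(0) = 0, i.e. r^2 + (p(0) - 1) r + q(0) = 0, i.e. r^2 - 2 r = 0.
Discriminant: (-2)^2 - 4(0) = 4, so r = (2 ± 2)/2.
Solving: r_1 = 2, r_2 = 0.

indicial: r^2 - 2 r = 0; roots r_1 = 2, r_2 = 0


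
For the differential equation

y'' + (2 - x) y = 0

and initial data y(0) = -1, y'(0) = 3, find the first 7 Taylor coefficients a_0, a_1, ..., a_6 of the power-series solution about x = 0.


Ansatz: y(x) = sum_{n>=0} a_n x^n, so y'(x) = sum_{n>=1} n a_n x^(n-1) and y''(x) = sum_{n>=2} n(n-1) a_n x^(n-2).
Substitute into P(x) y'' + Q(x) y' + R(x) y = 0 with P(x) = 1, Q(x) = 0, R(x) = 2 - x, and match powers of x.
Initial conditions: a_0 = -1, a_1 = 3.
Setting the coefficient of each power of x to zero and solving order by order (substituting the coefficients already found):
  x^0: 2 a_2 + 2 a_0 = 0  ->  2 a_2 = -2 a_0 = 2  ->  a_2 = 1
  x^1: 6 a_3 + 2 a_1 - a_0 = 0  ->  6 a_3 = -2 a_1 + a_0 = -7  ->  a_3 = -7/6
  x^2: 12 a_4 + 2 a_2 - a_1 = 0  ->  12 a_4 = -2 a_2 + a_1 = 1  ->  a_4 = 1/12
  x^3: 20 a_5 + 2 a_3 - a_2 = 0  ->  20 a_5 = -2 a_3 + a_2 = 10/3  ->  a_5 = 1/6
  x^4: 30 a_6 + 2 a_4 - a_3 = 0  ->  30 a_6 = -2 a_4 + a_3 = -4/3  ->  a_6 = -2/45
Truncated series: y(x) = -1 + 3 x + x^2 - (7/6) x^3 + (1/12) x^4 + (1/6) x^5 - (2/45) x^6 + O(x^7).

a_0 = -1; a_1 = 3; a_2 = 1; a_3 = -7/6; a_4 = 1/12; a_5 = 1/6; a_6 = -2/45


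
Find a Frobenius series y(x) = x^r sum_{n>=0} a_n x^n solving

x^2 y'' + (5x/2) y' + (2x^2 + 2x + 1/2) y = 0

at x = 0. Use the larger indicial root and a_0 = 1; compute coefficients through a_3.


Write in Frobenius form y'' + (p(x)/x) y' + (q(x)/x^2) y = 0:
  p(x) = 5/2,  q(x) = 2x^2 + 2x + 1/2.
Indicial equation: r(r-1) + (5/2) r + (1/2) = 0 -> roots r_1 = -1/2, r_2 = -1.
Take r = r_1 = -1/2. Let y(x) = x^r sum_{n>=0} a_n x^n with a_0 = 1.
Substitute y = x^r sum a_n x^n and match x^{r+n}. The recurrence is
  D(n) a_n + 2 a_{n-1} + 2 a_{n-2} = 0,  where D(n) = (r+n)(r+n-1) + (5/2)(r+n) + (1/2).
  a_n = [-2 a_{n-1} - 2 a_{n-2}] / D(n).
Since the indicial polynomial factors as (r - r_1)(r - r_2), D(n) = (r_1 + n - r_1)(r_1 + n - r_2) = n(n + 1/2).
Evaluating step by step (a_0 = 1):
  n = 1: D(1) = 1(1 + 1/2) = 3/2; numerator = -2(1) = -2; a_1 = (-2)/(3/2) = -4/3
  n = 2: D(2) = 2(2 + 1/2) = 5; numerator = -2(-4/3) - 2(1) = 2/3; a_2 = (2/3)/(5) = 2/15
  n = 3: D(3) = 3(3 + 1/2) = 21/2; numerator = -2(2/15) - 2(-4/3) = 12/5; a_3 = (12/5)/(21/2) = 8/35

r = -1/2; a_0 = 1; a_1 = -4/3; a_2 = 2/15; a_3 = 8/35


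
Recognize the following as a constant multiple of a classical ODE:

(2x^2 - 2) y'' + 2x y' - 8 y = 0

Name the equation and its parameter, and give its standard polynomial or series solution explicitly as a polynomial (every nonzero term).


All three coefficients share the factor -2; dividing through by -2 gives  (1 - x^2) y'' - x y' + 4 y = 0.
This matches the Chebyshev equation (1 - x^2) y'' - x y' + n^2 y = 0 (note the -x y' term, not -2x y') with n^2 = 4, so n = 2; the polynomial solution is T_2(x).
With y = sum_k a_k x^k, matching x^k gives (k+2)(k+1) a_{k+2} = (k^2 - n^2) a_k = (k - 2)(k + 2) a_k. The right side vanishes at k = 2, so the series with the parity of 2 terminates at degree 2.
Standard normalization: leading coefficient of T_n is 2^(n-1), so a_2 = 2^1 = 2. Work downward with a_k = (k+1)(k+2) a_{k+2} / ((k - 2)(k + 2)):
  a_0 = (1)(2)(2) / ((0 - 2)(0 + 2)) = 4/(-4) = -1
Hence T_2(x) = 2 x^2 - 1.

T_2(x); series = 2 x^2 - 1


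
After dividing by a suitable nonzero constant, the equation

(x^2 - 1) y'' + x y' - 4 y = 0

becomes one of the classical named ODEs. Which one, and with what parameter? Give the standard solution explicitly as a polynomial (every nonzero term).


All three coefficients share the factor -1; dividing through by -1 gives  (1 - x^2) y'' - x y' + 4 y = 0.
This matches the Chebyshev equation (1 - x^2) y'' - x y' + n^2 y = 0 (note the -x y' term, not -2x y') with n^2 = 4, so n = 2; the polynomial solution is T_2(x).
With y = sum_k a_k x^k, matching x^k gives (k+2)(k+1) a_{k+2} = (k^2 - n^2) a_k = (k - 2)(k + 2) a_k. The right side vanishes at k = 2, so the series with the parity of 2 terminates at degree 2.
Standard normalization: leading coefficient of T_n is 2^(n-1), so a_2 = 2^1 = 2. Work downward with a_k = (k+1)(k+2) a_{k+2} / ((k - 2)(k + 2)):
  a_0 = (1)(2)(2) / ((0 - 2)(0 + 2)) = 4/(-4) = -1
Hence T_2(x) = 2 x^2 - 1.

T_2(x); series = 2 x^2 - 1


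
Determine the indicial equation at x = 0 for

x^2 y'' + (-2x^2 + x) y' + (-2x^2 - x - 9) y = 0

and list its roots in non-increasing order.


Divide by x^2 to reach normal form y'' + P_1(x) y' + P_2(x) y = 0 with P_1(x) = -2 + 1/x and P_2(x) = -2 - 1/x - 9/x^2.
x = 0 is a singular point because the y'-coefficient -2 + 1/x has a pole at x = 0 and the y-coefficient -2 - 1/x - 9/x^2 has a pole at x = 0.
It is a regular singular point because x P_1(x) = p(x) = 1 - 2x and x^2 P_2(x) = q(x) = -2x^2 - x - 9 are polynomials, hence analytic at x = 0.
p(0) = 1,  q(0) = -9.
Indicial equation: r(r-1) + p(0) r + q(0) = 0, i.e. r^2 + (p(0) - 1) r + q(0) = 0, i.e. r^2 - 9 = 0.
Discriminant: (0)^2 - 4(-9) = 36, so r = (0 ± 6)/2.
Solving: r_1 = 3, r_2 = -3.

indicial: r^2 - 9 = 0; roots r_1 = 3, r_2 = -3


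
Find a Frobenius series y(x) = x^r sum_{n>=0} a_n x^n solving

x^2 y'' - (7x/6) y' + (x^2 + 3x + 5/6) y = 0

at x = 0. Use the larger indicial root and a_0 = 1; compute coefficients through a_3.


Write in Frobenius form y'' + (p(x)/x) y' + (q(x)/x^2) y = 0:
  p(x) = -7/6,  q(x) = x^2 + 3x + 5/6.
Indicial equation: r(r-1) + (-7/6) r + (5/6) = 0 -> roots r_1 = 5/3, r_2 = 1/2.
Take r = r_1 = 5/3. Let y(x) = x^r sum_{n>=0} a_n x^n with a_0 = 1.
Substitute y = x^r sum a_n x^n and match x^{r+n}. The recurrence is
  D(n) a_n + 3 a_{n-1} + 1 a_{n-2} = 0,  where D(n) = (r+n)(r+n-1) + (-7/6)(r+n) + (5/6).
  a_n = [-3 a_{n-1} - 1 a_{n-2}] / D(n).
Since the indicial polynomial factors as (r - r_1)(r - r_2), D(n) = (r_1 + n - r_1)(r_1 + n - r_2) = n(n + 7/6).
Evaluating step by step (a_0 = 1):
  n = 1: D(1) = 1(1 + 7/6) = 13/6; numerator = -3(1) = -3; a_1 = (-3)/(13/6) = -18/13
  n = 2: D(2) = 2(2 + 7/6) = 19/3; numerator = -3(-18/13) - 1(1) = 41/13; a_2 = (41/13)/(19/3) = 123/247
  n = 3: D(3) = 3(3 + 7/6) = 25/2; numerator = -3(123/247) - 1(-18/13) = -27/247; a_3 = (-27/247)/(25/2) = -54/6175

r = 5/3; a_0 = 1; a_1 = -18/13; a_2 = 123/247; a_3 = -54/6175


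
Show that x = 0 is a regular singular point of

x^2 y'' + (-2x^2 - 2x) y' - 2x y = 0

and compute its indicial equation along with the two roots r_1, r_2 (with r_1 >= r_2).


Divide by x^2 to reach normal form y'' + P_1(x) y' + P_2(x) y = 0 with P_1(x) = -2 - 2/x and P_2(x) = -2/x.
x = 0 is a singular point because the y'-coefficient -2 - 2/x has a pole at x = 0 and the y-coefficient -2/x has a pole at x = 0.
It is a regular singular point because x P_1(x) = p(x) = -2x - 2 and x^2 P_2(x) = q(x) = -2x are polynomials, hence analytic at x = 0.
p(0) = -2,  q(0) = 0.
Indicial equation: r(r-1) + p(0) r + q(0) = 0, i.e. r^2 + (p(0) - 1) r + q(0) = 0, i.e. r^2 - 3 r = 0.
Discriminant: (-3)^2 - 4(0) = 9, so r = (3 ± 3)/2.
Solving: r_1 = 3, r_2 = 0.

indicial: r^2 - 3 r = 0; roots r_1 = 3, r_2 = 0


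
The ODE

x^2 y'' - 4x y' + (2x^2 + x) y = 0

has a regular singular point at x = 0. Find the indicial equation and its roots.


Divide by x^2 to reach normal form y'' + P_1(x) y' + P_2(x) y = 0 with P_1(x) = -4/x and P_2(x) = 2 + 1/x.
x = 0 is a singular point because the y'-coefficient -4/x has a pole at x = 0 and the y-coefficient 2 + 1/x has a pole at x = 0.
It is a regular singular point because x P_1(x) = p(x) = -4 and x^2 P_2(x) = q(x) = 2x^2 + x are polynomials, hence analytic at x = 0.
p(0) = -4,  q(0) = 0.
Indicial equation: r(r-1) + p(0) r + q(0) = 0, i.e. r^2 + (p(0) - 1) r + q(0) = 0, i.e. r^2 - 5 r = 0.
Discriminant: (-5)^2 - 4(0) = 25, so r = (5 ± 5)/2.
Solving: r_1 = 5, r_2 = 0.

indicial: r^2 - 5 r = 0; roots r_1 = 5, r_2 = 0


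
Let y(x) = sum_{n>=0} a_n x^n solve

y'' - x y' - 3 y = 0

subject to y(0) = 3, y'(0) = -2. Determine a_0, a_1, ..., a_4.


Ansatz: y(x) = sum_{n>=0} a_n x^n, so y'(x) = sum_{n>=1} n a_n x^(n-1) and y''(x) = sum_{n>=2} n(n-1) a_n x^(n-2).
Substitute into P(x) y'' + Q(x) y' + R(x) y = 0 with P(x) = 1, Q(x) = -x, R(x) = -3, and match powers of x.
Initial conditions: a_0 = 3, a_1 = -2.
Setting the coefficient of each power of x to zero and solving order by order (substituting the coefficients already found):
  x^0: 2 a_2 - 3 a_0 = 0  ->  2 a_2 = 3 a_0 = 9  ->  a_2 = 9/2
  x^1: 6 a_3 - 4 a_1 = 0  ->  6 a_3 = 4 a_1 = -8  ->  a_3 = -4/3
  x^2: 12 a_4 - 5 a_2 = 0  ->  12 a_4 = 5 a_2 = 45/2  ->  a_4 = 15/8
Truncated series: y(x) = 3 - 2 x + (9/2) x^2 - (4/3) x^3 + (15/8) x^4 + O(x^5).

a_0 = 3; a_1 = -2; a_2 = 9/2; a_3 = -4/3; a_4 = 15/8


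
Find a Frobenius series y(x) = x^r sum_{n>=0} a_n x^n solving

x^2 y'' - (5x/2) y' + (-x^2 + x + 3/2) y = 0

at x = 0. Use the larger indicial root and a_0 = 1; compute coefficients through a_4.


Write in Frobenius form y'' + (p(x)/x) y' + (q(x)/x^2) y = 0:
  p(x) = -5/2,  q(x) = -x^2 + x + 3/2.
Indicial equation: r(r-1) + (-5/2) r + (3/2) = 0 -> roots r_1 = 3, r_2 = 1/2.
Take r = r_1 = 3. Let y(x) = x^r sum_{n>=0} a_n x^n with a_0 = 1.
Substitute y = x^r sum a_n x^n and match x^{r+n}. The recurrence is
  D(n) a_n + 1 a_{n-1} - 1 a_{n-2} = 0,  where D(n) = (r+n)(r+n-1) + (-5/2)(r+n) + (3/2).
  a_n = [-1 a_{n-1} + 1 a_{n-2}] / D(n).
Since the indicial polynomial factors as (r - r_1)(r - r_2), D(n) = (r_1 + n - r_1)(r_1 + n - r_2) = n(n + 5/2).
Evaluating step by step (a_0 = 1):
  n = 1: D(1) = 1(1 + 5/2) = 7/2; numerator = -1(1) = -1; a_1 = (-1)/(7/2) = -2/7
  n = 2: D(2) = 2(2 + 5/2) = 9; numerator = -1(-2/7) + 1(1) = 9/7; a_2 = (9/7)/(9) = 1/7
  n = 3: D(3) = 3(3 + 5/2) = 33/2; numerator = -1(1/7) + 1(-2/7) = -3/7; a_3 = (-3/7)/(33/2) = -2/77
  n = 4: D(4) = 4(4 + 5/2) = 26; numerator = -1(-2/77) + 1(1/7) = 13/77; a_4 = (13/77)/(26) = 1/154

r = 3; a_0 = 1; a_1 = -2/7; a_2 = 1/7; a_3 = -2/77; a_4 = 1/154
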